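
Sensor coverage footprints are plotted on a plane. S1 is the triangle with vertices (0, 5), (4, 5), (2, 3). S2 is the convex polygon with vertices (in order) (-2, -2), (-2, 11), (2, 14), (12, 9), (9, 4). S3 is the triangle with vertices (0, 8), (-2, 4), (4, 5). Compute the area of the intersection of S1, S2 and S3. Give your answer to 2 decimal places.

The intersection is the polygon with vertices (0,5), (4,5), (0.571,4.429).
By the shoelace formula its area is 1.14.

1.14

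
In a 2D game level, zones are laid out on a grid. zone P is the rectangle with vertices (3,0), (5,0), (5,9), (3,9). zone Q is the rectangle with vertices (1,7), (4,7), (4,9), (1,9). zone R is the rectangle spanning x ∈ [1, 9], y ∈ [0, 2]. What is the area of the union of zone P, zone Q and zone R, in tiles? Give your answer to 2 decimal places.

By inclusion–exclusion:
Individual areas: |zone P| = 18, |zone Q| = 6, |zone R| = 16.
|zone P∩zone Q|: x∈[3,4], y∈[7,9] → 1·2 = 2.
|zone P∩zone R|: x∈[3,5], y∈[0,2] → 2·2 = 4.
|zone Q∩zone R| = 0 (no overlap).
|zone P∩zone Q∩zone R| = 0.
|zone P ∪ zone Q ∪ zone R| = 40 − 6 + 0 = 34.00.

34.00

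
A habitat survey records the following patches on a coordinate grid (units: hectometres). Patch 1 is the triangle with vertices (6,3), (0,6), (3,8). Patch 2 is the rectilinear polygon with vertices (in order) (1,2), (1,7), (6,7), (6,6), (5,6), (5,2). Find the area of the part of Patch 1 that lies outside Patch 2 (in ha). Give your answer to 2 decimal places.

|Patch 1| = 10.5, |Patch 1∩Patch 2| = 8.2833.
|Patch 1 ∖ Patch 2| = |Patch 1| − |Patch 1∩Patch 2| = 10.5 − 8.2833 = 2.22.

2.22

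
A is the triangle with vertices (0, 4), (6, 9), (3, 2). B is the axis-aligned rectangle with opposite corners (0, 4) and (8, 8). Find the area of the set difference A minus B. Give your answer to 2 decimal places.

4.24

|A| = 13.5, |A∩B| = 9.2571.
|A ∖ B| = |A| − |A∩B| = 13.5 − 9.2571 = 4.24.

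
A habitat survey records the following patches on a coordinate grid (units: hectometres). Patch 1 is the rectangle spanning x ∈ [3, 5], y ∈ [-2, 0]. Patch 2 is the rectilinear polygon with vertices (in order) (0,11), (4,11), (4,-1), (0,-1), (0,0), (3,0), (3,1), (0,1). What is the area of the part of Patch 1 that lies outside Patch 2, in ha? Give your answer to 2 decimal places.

3.00

|Patch 1| = 4, |Patch 1∩Patch 2| = 1.
|Patch 1 ∖ Patch 2| = |Patch 1| − |Patch 1∩Patch 2| = 4 − 1 = 3.00.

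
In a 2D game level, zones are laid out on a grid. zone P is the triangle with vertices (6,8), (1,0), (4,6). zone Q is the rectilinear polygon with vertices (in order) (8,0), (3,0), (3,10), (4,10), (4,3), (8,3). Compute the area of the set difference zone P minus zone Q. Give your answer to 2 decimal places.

|zone P| = 3, |zone P∩zone Q| = 1.
|zone P ∖ zone Q| = |zone P| − |zone P∩zone Q| = 3 − 1 = 2.00.

2.00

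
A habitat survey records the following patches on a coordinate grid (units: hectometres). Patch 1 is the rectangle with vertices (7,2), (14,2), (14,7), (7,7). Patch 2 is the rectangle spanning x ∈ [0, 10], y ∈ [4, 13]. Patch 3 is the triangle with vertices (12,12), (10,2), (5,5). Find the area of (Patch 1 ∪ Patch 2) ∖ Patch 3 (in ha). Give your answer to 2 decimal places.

93.53

|Patch 1 ∪ Patch 2| = 116.
|(Patch 1 ∪ Patch 2) ∩ Patch 3| = 22.4667.
|(Patch 1 ∪ Patch 2) ∖ Patch 3| = 116 − 22.4667 = 93.53.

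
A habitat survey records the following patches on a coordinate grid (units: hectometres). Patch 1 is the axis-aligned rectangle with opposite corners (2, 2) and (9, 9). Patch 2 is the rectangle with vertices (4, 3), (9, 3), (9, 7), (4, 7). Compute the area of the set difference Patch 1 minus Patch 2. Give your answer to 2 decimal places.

29.00

|Patch 1∩Patch 2|: x∈[4,9], y∈[3,7] → 5·4 = 20.
|Patch 1| = 49.
|Patch 1 ∖ Patch 2| = |Patch 1| − |Patch 1∩Patch 2| = 49 − 20 = 29.00.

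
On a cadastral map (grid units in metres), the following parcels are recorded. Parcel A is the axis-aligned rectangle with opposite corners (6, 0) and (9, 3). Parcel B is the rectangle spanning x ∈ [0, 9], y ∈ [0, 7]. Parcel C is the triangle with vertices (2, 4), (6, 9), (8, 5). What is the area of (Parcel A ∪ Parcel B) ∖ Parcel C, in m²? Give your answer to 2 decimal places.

52.60

|Parcel A ∪ Parcel B| = 63.
|(Parcel A ∪ Parcel B) ∩ Parcel C| = 10.4.
|(Parcel A ∪ Parcel B) ∖ Parcel C| = 63 − 10.4 = 52.60.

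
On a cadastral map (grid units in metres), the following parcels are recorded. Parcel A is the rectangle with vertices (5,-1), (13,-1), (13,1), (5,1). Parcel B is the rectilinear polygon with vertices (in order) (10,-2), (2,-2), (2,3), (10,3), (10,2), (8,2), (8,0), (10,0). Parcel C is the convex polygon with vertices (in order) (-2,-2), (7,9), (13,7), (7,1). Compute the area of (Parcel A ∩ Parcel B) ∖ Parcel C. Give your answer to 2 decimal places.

7.33

|Parcel A ∩ Parcel B| = 8.
|(Parcel A ∩ Parcel B) ∩ Parcel C| = 0.6667.
|(Parcel A ∩ Parcel B) ∖ Parcel C| = 8 − 0.6667 = 7.33.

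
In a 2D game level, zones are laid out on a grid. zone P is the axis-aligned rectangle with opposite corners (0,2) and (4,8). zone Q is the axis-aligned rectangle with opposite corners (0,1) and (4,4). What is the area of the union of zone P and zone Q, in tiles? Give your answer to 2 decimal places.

By inclusion–exclusion:
Individual areas: |zone P| = 24, |zone Q| = 12.
|zone P∩zone Q|: x∈[0,4], y∈[2,4] → 4·2 = 8.
|zone P ∪ zone Q| = 36 − 8 = 28.00.

28.00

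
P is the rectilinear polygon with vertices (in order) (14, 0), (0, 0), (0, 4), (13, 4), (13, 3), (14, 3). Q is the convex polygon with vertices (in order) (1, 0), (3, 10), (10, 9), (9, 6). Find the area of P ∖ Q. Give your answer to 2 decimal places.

45.93

|P| = 55, |P∩Q| = 9.0667.
|P ∖ Q| = |P| − |P∩Q| = 55 − 9.0667 = 45.93.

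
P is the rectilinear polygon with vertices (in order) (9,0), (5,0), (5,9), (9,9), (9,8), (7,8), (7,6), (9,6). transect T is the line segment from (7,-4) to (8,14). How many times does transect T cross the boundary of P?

4

The segment meets the boundary at (7.722,9), (7.667,8), (7.222,0), (7.556,6).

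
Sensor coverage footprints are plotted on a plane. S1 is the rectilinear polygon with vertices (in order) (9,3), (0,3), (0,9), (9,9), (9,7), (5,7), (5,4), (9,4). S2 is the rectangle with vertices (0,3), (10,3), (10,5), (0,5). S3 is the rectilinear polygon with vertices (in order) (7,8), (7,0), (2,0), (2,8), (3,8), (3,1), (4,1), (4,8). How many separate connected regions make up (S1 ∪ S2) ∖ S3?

(S1 ∪ S2) ∖ S3 splits into 2 disjoint pieces (area 26, area 6).

2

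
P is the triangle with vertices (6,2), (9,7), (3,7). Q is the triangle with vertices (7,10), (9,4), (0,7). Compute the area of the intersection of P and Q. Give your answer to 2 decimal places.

The intersection is the polygon with vertices (7.5,4.5), (3.75,5.75), (3,7), (8,7), (8.357,5.929).
By the shoelace formula its area is 8.84.

8.84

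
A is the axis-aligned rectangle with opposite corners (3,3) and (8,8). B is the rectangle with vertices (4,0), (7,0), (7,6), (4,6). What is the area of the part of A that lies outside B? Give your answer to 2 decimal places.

16.00

|A∩B|: x∈[4,7], y∈[3,6] → 3·3 = 9.
|A| = 25.
|A ∖ B| = |A| − |A∩B| = 25 − 9 = 16.00.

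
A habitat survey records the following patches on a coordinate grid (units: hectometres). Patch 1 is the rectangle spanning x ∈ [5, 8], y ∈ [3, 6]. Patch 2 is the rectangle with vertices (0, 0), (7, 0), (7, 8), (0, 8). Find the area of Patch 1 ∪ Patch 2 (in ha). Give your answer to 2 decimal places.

By inclusion–exclusion:
Individual areas: |Patch 1| = 9, |Patch 2| = 56.
|Patch 1∩Patch 2|: x∈[5,7], y∈[3,6] → 2·3 = 6.
|Patch 1 ∪ Patch 2| = 65 − 6 = 59.00.

59.00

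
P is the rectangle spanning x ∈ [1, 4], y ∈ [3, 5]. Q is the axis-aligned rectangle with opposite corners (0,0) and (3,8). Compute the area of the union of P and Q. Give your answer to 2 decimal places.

26.00

By inclusion–exclusion:
Individual areas: |P| = 6, |Q| = 24.
|P∩Q|: x∈[1,3], y∈[3,5] → 2·2 = 4.
|P ∪ Q| = 30 − 4 = 26.00.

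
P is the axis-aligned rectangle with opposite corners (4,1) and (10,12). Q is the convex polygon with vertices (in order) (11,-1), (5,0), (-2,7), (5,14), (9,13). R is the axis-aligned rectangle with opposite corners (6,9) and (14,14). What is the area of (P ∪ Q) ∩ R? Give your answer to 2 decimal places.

16.20

The region (P ∪ Q) ∩ R is the polygon with vertices (10,9), (6,9), (6,13.75), (9,13), (9.143,12), (10,12).
By the shoelace formula its area is 16.20.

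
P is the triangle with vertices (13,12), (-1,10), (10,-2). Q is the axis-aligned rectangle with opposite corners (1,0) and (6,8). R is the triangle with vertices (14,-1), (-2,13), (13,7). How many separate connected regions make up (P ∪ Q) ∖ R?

2

(P ∪ Q) ∖ R splits into 2 disjoint pieces (area 61.5009, area 20.5592).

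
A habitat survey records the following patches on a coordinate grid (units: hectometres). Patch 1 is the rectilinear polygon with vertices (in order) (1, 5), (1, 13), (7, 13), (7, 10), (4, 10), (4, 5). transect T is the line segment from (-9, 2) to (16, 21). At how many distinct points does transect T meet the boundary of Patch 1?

2

The segment meets the boundary at (5.474,13), (1,9.6).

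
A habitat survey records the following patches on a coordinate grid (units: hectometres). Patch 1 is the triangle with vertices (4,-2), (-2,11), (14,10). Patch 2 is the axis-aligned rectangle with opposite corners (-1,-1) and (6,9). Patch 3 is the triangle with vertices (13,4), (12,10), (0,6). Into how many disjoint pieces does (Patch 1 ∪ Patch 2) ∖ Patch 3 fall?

1

(Patch 1 ∪ Patch 2) ∖ Patch 3 is a single connected region.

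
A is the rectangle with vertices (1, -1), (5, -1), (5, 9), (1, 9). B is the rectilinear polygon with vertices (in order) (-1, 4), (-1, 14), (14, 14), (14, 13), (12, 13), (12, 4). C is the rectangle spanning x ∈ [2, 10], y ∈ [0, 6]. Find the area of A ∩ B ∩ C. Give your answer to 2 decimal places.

6.00

The intersection is the polygon with vertices (5,4), (2,4), (2,6), (5,6).
By the shoelace formula its area is 6.00.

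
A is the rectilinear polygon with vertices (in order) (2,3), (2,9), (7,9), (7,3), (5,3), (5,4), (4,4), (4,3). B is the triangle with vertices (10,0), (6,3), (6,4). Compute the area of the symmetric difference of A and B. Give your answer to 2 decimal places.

|A| = 29, |B| = 2, |A∩B| = 0.5.
|A △ B| = |A| + |B| − 2·|A∩B| = 29 + 2 − 1 = 30.00.

30.00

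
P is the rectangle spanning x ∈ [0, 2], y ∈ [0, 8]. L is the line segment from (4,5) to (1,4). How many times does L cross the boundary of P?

The segment meets the boundary at (2,4.333).

1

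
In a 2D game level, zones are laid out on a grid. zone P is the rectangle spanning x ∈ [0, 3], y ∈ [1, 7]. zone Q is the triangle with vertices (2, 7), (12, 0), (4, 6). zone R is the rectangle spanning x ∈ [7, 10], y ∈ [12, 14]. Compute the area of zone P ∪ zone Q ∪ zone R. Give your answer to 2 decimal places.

25.90

By inclusion–exclusion:
Individual areas: |zone P| = 18, |zone Q| = 2, |zone R| = 6.
|zone P∩zone Q| = 0.1.
|zone P∩zone R| = 0 (no overlap).
|zone Q∩zone R| = 0.
|zone P∩zone Q∩zone R| = 0.
|zone P ∪ zone Q ∪ zone R| = 26 − 0.1 + 0 = 25.90.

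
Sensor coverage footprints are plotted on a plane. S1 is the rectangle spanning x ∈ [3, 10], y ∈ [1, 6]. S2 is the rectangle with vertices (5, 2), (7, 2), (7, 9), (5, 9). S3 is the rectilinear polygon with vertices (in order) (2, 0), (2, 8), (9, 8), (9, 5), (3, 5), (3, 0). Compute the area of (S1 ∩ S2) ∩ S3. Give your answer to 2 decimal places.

The region (S1 ∩ S2) ∩ S3 is the polygon with vertices (7,5), (5,5), (5,6), (7,6).
By the shoelace formula its area is 2.00.

2.00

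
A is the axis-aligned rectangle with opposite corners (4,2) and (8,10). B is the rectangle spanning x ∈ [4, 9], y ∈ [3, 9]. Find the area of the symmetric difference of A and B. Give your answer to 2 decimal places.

|A∩B|: x∈[4,8], y∈[3,9] → 4·6 = 24.
|A △ B| = |A| + |B| − 2·|A∩B| = 32 + 30 − 48 = 14.00.

14.00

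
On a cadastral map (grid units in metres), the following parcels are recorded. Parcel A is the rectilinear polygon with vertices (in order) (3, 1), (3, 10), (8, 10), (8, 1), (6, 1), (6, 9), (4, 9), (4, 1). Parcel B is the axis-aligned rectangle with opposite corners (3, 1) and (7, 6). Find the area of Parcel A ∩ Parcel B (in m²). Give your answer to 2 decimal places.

10.00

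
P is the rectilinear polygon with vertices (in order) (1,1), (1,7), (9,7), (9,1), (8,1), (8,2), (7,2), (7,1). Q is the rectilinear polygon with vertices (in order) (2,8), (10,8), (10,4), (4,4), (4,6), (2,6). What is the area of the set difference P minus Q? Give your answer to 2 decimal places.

|P| = 47, |P∩Q| = 17.
|P ∖ Q| = |P| − |P∩Q| = 47 − 17 = 30.00.

30.00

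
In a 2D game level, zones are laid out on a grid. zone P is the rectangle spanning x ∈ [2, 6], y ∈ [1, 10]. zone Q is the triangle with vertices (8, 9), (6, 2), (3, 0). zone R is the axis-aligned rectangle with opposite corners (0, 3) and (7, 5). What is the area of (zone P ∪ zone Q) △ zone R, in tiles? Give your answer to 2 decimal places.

|zone P ∪ zone Q| = 39.8722.
|(zone P ∪ zone Q) ∩ zone R| = 9.1429.
|(zone P ∪ zone Q) △ zone R| = 39.8722 + 14 − 18.2857 = 35.59.

35.59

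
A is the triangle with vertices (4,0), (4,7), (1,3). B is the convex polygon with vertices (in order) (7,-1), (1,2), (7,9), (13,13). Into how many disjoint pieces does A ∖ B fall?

2

A ∖ B splits into 2 disjoint pieces (area 0.25, area 3.5192).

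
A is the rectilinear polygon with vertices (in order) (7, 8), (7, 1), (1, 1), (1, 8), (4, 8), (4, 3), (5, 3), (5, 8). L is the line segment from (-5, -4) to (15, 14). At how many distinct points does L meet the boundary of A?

The segment meets the boundary at (7,6.8), (5,5), (4,4.1), (1,1.4).

4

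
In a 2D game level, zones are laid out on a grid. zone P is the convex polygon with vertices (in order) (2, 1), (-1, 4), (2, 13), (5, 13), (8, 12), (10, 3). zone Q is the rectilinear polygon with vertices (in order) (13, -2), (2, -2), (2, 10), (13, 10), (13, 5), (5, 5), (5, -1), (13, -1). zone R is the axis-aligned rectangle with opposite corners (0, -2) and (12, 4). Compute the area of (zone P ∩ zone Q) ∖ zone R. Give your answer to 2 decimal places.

38.00

|zone P ∩ zone Q| = 45.875.
|(zone P ∩ zone Q) ∩ zone R| = 7.875.
|(zone P ∩ zone Q) ∖ zone R| = 45.875 − 7.875 = 38.00.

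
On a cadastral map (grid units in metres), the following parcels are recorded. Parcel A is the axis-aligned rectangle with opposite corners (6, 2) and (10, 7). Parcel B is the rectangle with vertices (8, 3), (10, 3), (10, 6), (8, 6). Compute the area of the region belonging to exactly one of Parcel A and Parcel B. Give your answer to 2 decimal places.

14.00

|Parcel A∩Parcel B|: x∈[8,10], y∈[3,6] → 2·3 = 6.
|Parcel A △ Parcel B| = |Parcel A| + |Parcel B| − 2·|Parcel A∩Parcel B| = 20 + 6 − 12 = 14.00.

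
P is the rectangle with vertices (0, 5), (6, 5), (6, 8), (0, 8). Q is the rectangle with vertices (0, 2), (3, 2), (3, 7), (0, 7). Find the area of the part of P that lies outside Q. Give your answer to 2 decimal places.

|P∩Q|: x∈[0,3], y∈[5,7] → 3·2 = 6.
|P| = 18.
|P ∖ Q| = |P| − |P∩Q| = 18 − 6 = 12.00.

12.00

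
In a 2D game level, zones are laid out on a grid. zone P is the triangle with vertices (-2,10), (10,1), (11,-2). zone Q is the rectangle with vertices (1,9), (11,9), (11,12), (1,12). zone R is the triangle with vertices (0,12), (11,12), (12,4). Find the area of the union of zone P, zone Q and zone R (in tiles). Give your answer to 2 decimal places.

61.58

By inclusion–exclusion:
Individual areas: |zone P| = 13.5, |zone Q| = 30, |zone R| = 44.
|zone P∩zone Q| = 0.
|zone P∩zone R| = 0.
|zone Q∩zone R| = 25.9167.
|zone P∩zone Q∩zone R| = 0.
|zone P ∪ zone Q ∪ zone R| = 87.5 − 25.9167 + 0 = 61.58.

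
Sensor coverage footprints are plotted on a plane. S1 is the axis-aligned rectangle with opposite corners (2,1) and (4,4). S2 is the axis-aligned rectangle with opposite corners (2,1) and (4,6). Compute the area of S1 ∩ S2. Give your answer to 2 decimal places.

6.00

|S1∩S2|: x∈[2,4], y∈[1,4] → 2·3 = 6.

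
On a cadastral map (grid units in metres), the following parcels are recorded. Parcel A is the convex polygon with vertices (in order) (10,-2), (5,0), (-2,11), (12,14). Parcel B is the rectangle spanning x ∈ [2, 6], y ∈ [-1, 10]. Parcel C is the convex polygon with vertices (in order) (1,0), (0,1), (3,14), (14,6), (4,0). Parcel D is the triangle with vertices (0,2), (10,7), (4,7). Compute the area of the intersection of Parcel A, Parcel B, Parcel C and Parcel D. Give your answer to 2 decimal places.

8.80

The intersection is the polygon with vertices (6,5), (2.828,3.414), (2.076,4.595), (4,7), (6,7).
By the shoelace formula its area is 8.80.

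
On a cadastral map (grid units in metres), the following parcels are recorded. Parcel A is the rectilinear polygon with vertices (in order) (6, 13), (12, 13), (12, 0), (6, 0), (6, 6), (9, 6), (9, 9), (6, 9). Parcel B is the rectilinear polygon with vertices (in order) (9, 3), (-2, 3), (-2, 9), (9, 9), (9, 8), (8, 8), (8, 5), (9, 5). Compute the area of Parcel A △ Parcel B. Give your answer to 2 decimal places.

|Parcel A| = 69, |Parcel B| = 63, |Parcel A∩Parcel B| = 8.
|Parcel A △ Parcel B| = |Parcel A| + |Parcel B| − 2·|Parcel A∩Parcel B| = 69 + 63 − 16 = 116.00.

116.00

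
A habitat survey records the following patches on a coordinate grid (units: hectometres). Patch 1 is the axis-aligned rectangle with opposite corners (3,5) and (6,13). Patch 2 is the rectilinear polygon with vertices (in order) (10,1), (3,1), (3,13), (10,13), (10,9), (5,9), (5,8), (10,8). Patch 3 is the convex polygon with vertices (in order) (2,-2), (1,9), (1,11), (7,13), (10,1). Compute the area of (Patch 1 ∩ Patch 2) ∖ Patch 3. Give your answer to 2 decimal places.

2.50

|Patch 1 ∩ Patch 2| = 23.
|(Patch 1 ∩ Patch 2) ∩ Patch 3| = 20.5.
|(Patch 1 ∩ Patch 2) ∖ Patch 3| = 23 − 20.5 = 2.50.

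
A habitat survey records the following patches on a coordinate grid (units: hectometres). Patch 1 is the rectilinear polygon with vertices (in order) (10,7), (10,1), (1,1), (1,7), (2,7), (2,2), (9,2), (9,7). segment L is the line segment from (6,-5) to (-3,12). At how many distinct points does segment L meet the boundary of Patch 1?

4

The segment meets the boundary at (1,4.444), (2,2.556), (2.824,1), (2.294,2).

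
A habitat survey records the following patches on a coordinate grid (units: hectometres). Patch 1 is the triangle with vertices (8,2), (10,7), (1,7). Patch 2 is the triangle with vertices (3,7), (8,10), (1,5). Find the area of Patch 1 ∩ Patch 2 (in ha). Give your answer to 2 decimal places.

The intersection is the polygon with vertices (3.8,7), (2.4,6), (2.167,6.167), (3,7).
By the shoelace formula its area is 0.57.

0.57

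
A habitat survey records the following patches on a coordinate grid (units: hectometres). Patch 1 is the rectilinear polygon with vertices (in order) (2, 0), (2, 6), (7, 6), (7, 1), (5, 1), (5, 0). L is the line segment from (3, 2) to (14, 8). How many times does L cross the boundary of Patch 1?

The segment meets the boundary at (7,4.182).

1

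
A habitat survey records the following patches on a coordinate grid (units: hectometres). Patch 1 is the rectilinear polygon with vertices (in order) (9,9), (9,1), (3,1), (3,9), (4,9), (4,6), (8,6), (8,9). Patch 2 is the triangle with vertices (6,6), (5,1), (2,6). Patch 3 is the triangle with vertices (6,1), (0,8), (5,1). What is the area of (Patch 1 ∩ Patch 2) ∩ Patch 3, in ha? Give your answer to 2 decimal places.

The region (Patch 1 ∩ Patch 2) ∩ Patch 3 is the polygon with vertices (5,1), (3,4.333), (3,4.5), (5.189,1.946).
By the shoelace formula its area is 1.44.

1.44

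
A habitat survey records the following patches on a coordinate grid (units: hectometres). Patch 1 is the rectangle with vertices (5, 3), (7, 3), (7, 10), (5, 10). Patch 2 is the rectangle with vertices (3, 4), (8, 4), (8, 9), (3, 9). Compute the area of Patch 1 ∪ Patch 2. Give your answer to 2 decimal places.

By inclusion–exclusion:
Individual areas: |Patch 1| = 14, |Patch 2| = 25.
|Patch 1∩Patch 2|: x∈[5,7], y∈[4,9] → 2·5 = 10.
|Patch 1 ∪ Patch 2| = 39 − 10 = 29.00.

29.00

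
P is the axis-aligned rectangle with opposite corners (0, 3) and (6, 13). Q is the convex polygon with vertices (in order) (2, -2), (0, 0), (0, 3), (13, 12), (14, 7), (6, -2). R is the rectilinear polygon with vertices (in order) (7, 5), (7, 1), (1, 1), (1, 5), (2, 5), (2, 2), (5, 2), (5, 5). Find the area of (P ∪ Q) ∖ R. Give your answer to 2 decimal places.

129.54

|P ∪ Q| = 144.5385.
|(P ∪ Q) ∩ R| = 15.
|(P ∪ Q) ∖ R| = 144.5385 − 15 = 129.54.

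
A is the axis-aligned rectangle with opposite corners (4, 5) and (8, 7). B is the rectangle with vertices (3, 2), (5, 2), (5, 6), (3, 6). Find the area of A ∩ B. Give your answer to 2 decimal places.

|A∩B|: x∈[4,5], y∈[5,6] → 1·1 = 1.

1.00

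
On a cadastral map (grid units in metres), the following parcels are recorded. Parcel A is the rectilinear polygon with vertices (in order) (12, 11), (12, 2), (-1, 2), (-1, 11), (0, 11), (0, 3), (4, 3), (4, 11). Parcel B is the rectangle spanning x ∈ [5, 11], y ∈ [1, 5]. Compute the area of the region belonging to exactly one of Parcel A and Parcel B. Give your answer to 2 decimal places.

|Parcel A| = 85, |Parcel B| = 24, |Parcel A∩Parcel B| = 18.
|Parcel A △ Parcel B| = |Parcel A| + |Parcel B| − 2·|Parcel A∩Parcel B| = 85 + 24 − 36 = 73.00.

73.00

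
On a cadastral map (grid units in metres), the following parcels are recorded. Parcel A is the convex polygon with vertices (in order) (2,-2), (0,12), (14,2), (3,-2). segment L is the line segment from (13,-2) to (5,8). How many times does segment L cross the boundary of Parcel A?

1

The segment meets the boundary at (10.746,0.817).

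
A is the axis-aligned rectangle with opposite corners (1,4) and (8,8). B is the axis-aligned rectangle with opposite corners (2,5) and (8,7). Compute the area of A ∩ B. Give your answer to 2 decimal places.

|A∩B|: x∈[2,8], y∈[5,7] → 6·2 = 12.

12.00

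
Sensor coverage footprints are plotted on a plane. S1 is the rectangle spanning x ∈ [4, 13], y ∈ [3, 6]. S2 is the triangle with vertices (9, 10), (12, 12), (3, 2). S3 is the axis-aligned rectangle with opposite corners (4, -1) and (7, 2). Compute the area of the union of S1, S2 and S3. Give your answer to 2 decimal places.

40.91

By inclusion–exclusion:
Individual areas: |S1| = 27, |S2| = 6, |S3| = 9.
|S1∩S2| = 1.0889.
|S1∩S3| = 0 (no overlap).
|S2∩S3| = 0.
|S1∩S2∩S3| = 0.
|S1 ∪ S2 ∪ S3| = 42 − 1.0889 + 0 = 40.91.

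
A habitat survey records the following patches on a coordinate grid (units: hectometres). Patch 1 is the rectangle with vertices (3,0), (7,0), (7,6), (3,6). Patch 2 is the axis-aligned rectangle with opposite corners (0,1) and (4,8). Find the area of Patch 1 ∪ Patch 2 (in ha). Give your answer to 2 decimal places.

47.00

By inclusion–exclusion:
Individual areas: |Patch 1| = 24, |Patch 2| = 28.
|Patch 1∩Patch 2|: x∈[3,4], y∈[1,6] → 1·5 = 5.
|Patch 1 ∪ Patch 2| = 52 − 5 = 47.00.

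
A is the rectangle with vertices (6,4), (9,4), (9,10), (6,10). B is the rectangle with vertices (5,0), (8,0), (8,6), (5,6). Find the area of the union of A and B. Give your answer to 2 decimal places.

32.00

By inclusion–exclusion:
Individual areas: |A| = 18, |B| = 18.
|A∩B|: x∈[6,8], y∈[4,6] → 2·2 = 4.
|A ∪ B| = 36 − 4 = 32.00.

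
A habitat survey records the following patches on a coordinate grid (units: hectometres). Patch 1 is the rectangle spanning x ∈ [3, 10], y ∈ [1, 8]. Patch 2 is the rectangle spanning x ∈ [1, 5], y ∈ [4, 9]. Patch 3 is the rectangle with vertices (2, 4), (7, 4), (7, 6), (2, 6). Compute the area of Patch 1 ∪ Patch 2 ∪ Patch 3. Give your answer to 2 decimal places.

61.00

By inclusion–exclusion:
Individual areas: |Patch 1| = 49, |Patch 2| = 20, |Patch 3| = 10.
|Patch 1∩Patch 2|: x∈[3,5], y∈[4,8] → 2·4 = 8.
|Patch 1∩Patch 3|: x∈[3,7], y∈[4,6] → 4·2 = 8.
|Patch 2∩Patch 3|: x∈[2,5], y∈[4,6] → 3·2 = 6.
|Patch 1∩Patch 2∩Patch 3| = 4.
|Patch 1 ∪ Patch 2 ∪ Patch 3| = 79 − 22 + 4 = 61.00.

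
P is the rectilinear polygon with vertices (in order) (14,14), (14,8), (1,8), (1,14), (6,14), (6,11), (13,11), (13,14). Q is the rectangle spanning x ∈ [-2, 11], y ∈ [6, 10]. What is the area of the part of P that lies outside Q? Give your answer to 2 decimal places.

|P| = 57, |P∩Q| = 20.
|P ∖ Q| = |P| − |P∩Q| = 57 − 20 = 37.00.

37.00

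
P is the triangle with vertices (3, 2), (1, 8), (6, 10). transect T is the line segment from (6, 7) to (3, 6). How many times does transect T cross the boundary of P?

1

The segment meets the boundary at (4.714,6.571).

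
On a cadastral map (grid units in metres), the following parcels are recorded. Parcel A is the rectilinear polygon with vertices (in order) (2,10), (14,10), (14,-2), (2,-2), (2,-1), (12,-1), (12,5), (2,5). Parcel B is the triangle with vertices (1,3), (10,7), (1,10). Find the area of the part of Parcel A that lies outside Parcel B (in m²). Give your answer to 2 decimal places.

61.83

|Parcel A| = 84, |Parcel A∩Parcel B| = 22.1667.
|Parcel A ∖ Parcel B| = |Parcel A| − |Parcel A∩Parcel B| = 84 − 22.1667 = 61.83.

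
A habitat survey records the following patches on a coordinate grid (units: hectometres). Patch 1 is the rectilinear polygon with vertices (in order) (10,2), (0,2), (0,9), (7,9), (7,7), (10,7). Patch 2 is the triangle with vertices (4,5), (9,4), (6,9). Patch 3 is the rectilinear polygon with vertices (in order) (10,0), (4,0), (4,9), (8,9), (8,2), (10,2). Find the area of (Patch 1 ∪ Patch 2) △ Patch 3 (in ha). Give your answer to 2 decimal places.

51.97

|Patch 1 ∪ Patch 2| = 64.0333.
|(Patch 1 ∪ Patch 2) ∩ Patch 3| = 26.0333.
|(Patch 1 ∪ Patch 2) △ Patch 3| = 64.0333 + 40 − 52.0667 = 51.97.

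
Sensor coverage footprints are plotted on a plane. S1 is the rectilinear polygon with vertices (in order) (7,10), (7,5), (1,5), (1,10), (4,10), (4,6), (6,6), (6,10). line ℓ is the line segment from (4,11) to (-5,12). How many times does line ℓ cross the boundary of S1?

The segment lies entirely outside S1 and never meets its boundary.

0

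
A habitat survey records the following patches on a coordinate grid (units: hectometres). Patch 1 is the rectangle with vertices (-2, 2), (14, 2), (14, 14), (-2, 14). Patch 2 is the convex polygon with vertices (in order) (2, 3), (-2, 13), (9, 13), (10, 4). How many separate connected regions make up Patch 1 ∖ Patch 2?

Patch 1 ∖ Patch 2 is a single connected region.

1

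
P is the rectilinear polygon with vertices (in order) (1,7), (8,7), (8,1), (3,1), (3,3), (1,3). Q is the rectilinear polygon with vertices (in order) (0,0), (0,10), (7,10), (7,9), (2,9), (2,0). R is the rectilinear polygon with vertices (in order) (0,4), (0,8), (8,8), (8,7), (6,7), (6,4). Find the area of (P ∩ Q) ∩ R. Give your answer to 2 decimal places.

3.00

The region (P ∩ Q) ∩ R is the polygon with vertices (2,4), (1,4), (1,7), (2,7).
By the shoelace formula its area is 3.00.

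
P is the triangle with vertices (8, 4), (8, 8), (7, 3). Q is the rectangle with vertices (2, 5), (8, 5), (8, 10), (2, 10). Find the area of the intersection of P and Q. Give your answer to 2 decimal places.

0.90

The intersection is the polygon with vertices (8,5), (7.4,5), (8,8).
By the shoelace formula its area is 0.90.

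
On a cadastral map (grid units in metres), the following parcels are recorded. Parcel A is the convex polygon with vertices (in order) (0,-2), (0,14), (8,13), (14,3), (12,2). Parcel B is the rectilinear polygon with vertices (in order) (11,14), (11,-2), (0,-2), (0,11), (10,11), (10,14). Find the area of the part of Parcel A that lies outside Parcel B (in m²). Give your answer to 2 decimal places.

|Parcel A| = 151, |Parcel A∩Parcel B| = 120.1333.
|Parcel A ∖ Parcel B| = |Parcel A| − |Parcel A∩Parcel B| = 151 − 120.1333 = 30.87.

30.87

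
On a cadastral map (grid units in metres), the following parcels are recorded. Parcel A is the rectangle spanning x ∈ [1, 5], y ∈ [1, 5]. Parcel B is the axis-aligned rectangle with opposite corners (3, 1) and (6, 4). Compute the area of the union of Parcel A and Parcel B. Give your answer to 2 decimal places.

By inclusion–exclusion:
Individual areas: |Parcel A| = 16, |Parcel B| = 9.
|Parcel A∩Parcel B|: x∈[3,5], y∈[1,4] → 2·3 = 6.
|Parcel A ∪ Parcel B| = 25 − 6 = 19.00.

19.00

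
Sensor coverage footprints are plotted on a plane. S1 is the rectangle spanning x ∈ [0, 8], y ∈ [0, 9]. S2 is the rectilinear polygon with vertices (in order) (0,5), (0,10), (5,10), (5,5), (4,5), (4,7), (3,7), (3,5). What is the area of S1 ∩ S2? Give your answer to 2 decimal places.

18.00

The intersection is the polygon with vertices (5,9), (5,5), (4,5), (4,7), (3,7), (3,5), (0,5), (0,9).
By the shoelace formula its area is 18.00.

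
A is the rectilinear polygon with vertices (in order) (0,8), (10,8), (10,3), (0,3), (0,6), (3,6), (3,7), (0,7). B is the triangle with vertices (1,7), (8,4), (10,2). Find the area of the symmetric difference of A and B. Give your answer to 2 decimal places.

|A| = 47, |B| = 4, |A∩B| = 3.3571.
|A △ B| = |A| + |B| − 2·|A∩B| = 47 + 4 − 6.7143 = 44.29.

44.29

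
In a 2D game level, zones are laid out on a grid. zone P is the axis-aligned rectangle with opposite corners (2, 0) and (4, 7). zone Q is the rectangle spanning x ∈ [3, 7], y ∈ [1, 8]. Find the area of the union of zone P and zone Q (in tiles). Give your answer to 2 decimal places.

36.00

By inclusion–exclusion:
Individual areas: |zone P| = 14, |zone Q| = 28.
|zone P∩zone Q|: x∈[3,4], y∈[1,7] → 1·6 = 6.
|zone P ∪ zone Q| = 42 − 6 = 36.00.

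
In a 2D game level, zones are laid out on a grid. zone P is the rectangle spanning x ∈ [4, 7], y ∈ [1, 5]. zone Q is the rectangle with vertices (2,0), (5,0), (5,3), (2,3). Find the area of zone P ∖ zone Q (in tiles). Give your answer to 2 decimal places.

10.00

|zone P∩zone Q|: x∈[4,5], y∈[1,3] → 1·2 = 2.
|zone P| = 12.
|zone P ∖ zone Q| = |zone P| − |zone P∩zone Q| = 12 − 2 = 10.00.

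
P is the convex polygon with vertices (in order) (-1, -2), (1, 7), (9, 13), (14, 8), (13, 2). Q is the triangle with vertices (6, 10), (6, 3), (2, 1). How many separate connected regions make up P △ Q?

P △ Q is a single connected region.

1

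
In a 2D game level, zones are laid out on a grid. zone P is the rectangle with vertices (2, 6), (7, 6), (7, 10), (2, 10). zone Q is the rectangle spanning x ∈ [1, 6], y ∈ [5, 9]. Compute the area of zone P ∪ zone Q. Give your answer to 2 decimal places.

28.00

By inclusion–exclusion:
Individual areas: |zone P| = 20, |zone Q| = 20.
|zone P∩zone Q|: x∈[2,6], y∈[6,9] → 4·3 = 12.
|zone P ∪ zone Q| = 40 − 12 = 28.00.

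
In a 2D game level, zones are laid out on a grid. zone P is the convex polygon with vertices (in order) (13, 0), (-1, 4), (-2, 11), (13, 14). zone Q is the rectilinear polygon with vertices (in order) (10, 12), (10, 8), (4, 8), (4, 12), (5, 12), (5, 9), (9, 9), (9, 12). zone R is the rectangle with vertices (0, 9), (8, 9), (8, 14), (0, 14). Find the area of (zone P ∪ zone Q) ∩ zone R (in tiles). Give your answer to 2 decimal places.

The region (zone P ∪ zone Q) ∩ zone R is the polygon with vertices (8,13), (8,9), (0,9), (0,11.4).
By the shoelace formula its area is 25.60.

25.60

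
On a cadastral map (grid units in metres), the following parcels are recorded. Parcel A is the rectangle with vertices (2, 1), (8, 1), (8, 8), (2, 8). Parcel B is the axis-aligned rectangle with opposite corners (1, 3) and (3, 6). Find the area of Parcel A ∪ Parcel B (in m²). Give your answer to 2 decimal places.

45.00

By inclusion–exclusion:
Individual areas: |Parcel A| = 42, |Parcel B| = 6.
|Parcel A∩Parcel B|: x∈[2,3], y∈[3,6] → 1·3 = 3.
|Parcel A ∪ Parcel B| = 48 − 3 = 45.00.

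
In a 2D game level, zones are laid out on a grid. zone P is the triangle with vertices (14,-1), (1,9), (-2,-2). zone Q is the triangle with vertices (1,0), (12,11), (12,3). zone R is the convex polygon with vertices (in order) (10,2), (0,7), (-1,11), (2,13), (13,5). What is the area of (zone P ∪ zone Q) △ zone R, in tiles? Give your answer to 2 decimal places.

|zone P ∪ zone Q| = 114.5222.
|(zone P ∪ zone Q) ∩ zone R| = 31.6347.
|(zone P ∪ zone Q) △ zone R| = 114.5222 + 70.5 − 63.2693 = 121.75.

121.75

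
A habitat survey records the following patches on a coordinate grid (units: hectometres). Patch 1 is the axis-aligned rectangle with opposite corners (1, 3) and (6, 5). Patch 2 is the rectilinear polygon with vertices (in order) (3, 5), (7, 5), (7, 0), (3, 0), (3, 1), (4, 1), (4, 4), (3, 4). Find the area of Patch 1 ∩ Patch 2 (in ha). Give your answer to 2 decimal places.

5.00

The intersection is the polygon with vertices (6,3), (4,3), (4,4), (3,4), (3,5), (6,5).
By the shoelace formula its area is 5.00.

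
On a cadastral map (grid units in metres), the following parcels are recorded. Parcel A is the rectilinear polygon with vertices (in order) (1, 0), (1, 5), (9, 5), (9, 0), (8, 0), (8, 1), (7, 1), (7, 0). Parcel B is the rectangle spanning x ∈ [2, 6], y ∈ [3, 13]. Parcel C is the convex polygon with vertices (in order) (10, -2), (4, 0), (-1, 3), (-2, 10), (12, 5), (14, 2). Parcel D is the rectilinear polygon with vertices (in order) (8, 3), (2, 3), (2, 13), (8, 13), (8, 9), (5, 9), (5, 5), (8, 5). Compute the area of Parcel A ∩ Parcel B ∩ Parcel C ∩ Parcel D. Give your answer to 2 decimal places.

8.00

The intersection is the polygon with vertices (2,3), (2,5), (5,5), (6,5), (6,3).
By the shoelace formula its area is 8.00.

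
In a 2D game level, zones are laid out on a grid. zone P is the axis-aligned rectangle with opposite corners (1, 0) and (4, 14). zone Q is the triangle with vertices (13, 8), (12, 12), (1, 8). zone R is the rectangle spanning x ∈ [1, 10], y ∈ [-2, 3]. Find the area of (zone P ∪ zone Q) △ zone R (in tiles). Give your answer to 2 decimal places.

91.36

|zone P ∪ zone Q| = 64.3636.
|(zone P ∪ zone Q) ∩ zone R| = 9.
|(zone P ∪ zone Q) △ zone R| = 64.3636 + 45 − 18 = 91.36.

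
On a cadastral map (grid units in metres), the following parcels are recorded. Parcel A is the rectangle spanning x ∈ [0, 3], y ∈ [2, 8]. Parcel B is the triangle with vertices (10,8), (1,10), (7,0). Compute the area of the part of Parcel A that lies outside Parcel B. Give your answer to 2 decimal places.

17.47

|Parcel A| = 18, |Parcel A∩Parcel B| = 0.5333.
|Parcel A ∖ Parcel B| = |Parcel A| − |Parcel A∩Parcel B| = 18 − 0.5333 = 17.47.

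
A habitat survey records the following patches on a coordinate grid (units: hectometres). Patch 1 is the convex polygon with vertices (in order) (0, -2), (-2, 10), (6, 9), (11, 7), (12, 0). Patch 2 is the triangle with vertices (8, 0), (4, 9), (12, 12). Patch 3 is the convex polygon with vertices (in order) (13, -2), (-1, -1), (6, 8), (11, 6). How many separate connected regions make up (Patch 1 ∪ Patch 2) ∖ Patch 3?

2

(Patch 1 ∪ Patch 2) ∖ Patch 3 splits into 2 disjoint pieces (area 62.6752, area 1.8834).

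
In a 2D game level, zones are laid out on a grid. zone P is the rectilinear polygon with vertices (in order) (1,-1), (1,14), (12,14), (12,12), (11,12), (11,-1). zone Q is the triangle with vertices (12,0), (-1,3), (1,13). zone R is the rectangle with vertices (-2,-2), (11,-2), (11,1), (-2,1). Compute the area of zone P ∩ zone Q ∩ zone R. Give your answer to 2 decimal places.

The intersection is the polygon with vertices (11,0.231), (7.667,1), (11,1).
By the shoelace formula its area is 1.28.

1.28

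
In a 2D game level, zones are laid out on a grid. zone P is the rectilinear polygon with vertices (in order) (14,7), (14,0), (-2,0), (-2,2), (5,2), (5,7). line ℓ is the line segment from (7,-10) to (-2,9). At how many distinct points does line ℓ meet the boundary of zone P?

The segment meets the boundary at (1.316,2), (2.263,0).

2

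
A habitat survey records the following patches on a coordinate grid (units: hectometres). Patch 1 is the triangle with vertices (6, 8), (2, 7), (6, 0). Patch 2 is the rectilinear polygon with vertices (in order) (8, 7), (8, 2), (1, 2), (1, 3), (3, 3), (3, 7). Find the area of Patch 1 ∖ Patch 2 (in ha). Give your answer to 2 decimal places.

4.02

|Patch 1| = 16, |Patch 1∩Patch 2| = 11.9821.
|Patch 1 ∖ Patch 2| = |Patch 1| − |Patch 1∩Patch 2| = 16 − 11.9821 = 4.02.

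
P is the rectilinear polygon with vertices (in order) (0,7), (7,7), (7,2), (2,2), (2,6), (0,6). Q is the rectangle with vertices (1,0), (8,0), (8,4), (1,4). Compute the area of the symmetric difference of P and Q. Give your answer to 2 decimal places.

35.00

|P| = 27, |Q| = 28, |P∩Q| = 10.
|P △ Q| = |P| + |Q| − 2·|P∩Q| = 27 + 28 − 20 = 35.00.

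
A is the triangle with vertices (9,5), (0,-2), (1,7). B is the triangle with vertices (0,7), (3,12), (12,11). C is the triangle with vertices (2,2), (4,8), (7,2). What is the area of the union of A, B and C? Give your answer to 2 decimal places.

63.31

By inclusion–exclusion:
Individual areas: |A| = 37, |B| = 24, |C| = 15.
|A∩B| = 0.
|A∩C| = 12.6881.
|B∩C| = 0.
|A∩B∩C| = 0.
|A ∪ B ∪ C| = 76 − 12.6881 + 0 = 63.31.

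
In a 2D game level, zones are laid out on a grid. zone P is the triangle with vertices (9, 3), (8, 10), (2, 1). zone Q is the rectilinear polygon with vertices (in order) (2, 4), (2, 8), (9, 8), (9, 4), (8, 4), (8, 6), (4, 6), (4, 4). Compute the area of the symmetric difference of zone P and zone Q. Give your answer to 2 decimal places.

|zone P| = 25.5, |zone Q| = 20, |zone P∩zone Q| = 6.2857.
|zone P △ zone Q| = |zone P| + |zone Q| − 2·|zone P∩zone Q| = 25.5 + 20 − 12.5714 = 32.93.

32.93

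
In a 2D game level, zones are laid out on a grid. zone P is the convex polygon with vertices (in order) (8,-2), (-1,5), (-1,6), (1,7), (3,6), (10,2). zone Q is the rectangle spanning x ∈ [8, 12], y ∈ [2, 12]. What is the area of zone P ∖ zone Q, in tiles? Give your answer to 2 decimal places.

39.36

|zone P| = 40.5, |zone P∩zone Q| = 1.1429.
|zone P ∖ zone Q| = |zone P| − |zone P∩zone Q| = 40.5 − 1.1429 = 39.36.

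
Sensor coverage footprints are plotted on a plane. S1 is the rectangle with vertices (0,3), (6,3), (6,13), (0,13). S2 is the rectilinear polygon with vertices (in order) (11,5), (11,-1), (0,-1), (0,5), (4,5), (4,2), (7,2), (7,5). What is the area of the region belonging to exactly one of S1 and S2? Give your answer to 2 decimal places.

101.00

|S1| = 60, |S2| = 57, |S1∩S2| = 8.
|S1 △ S2| = |S1| + |S2| − 2·|S1∩S2| = 60 + 57 − 16 = 101.00.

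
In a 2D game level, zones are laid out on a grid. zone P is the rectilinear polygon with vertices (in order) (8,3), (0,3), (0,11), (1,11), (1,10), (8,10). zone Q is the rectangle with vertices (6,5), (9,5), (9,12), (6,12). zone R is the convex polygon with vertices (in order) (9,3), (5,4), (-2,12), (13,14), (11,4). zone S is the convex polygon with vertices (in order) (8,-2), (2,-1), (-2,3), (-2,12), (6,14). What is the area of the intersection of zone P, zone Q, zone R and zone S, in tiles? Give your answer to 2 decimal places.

4.06

The intersection is the polygon with vertices (6,5), (6,10), (6.5,10), (7.125,5).
By the shoelace formula its area is 4.06.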